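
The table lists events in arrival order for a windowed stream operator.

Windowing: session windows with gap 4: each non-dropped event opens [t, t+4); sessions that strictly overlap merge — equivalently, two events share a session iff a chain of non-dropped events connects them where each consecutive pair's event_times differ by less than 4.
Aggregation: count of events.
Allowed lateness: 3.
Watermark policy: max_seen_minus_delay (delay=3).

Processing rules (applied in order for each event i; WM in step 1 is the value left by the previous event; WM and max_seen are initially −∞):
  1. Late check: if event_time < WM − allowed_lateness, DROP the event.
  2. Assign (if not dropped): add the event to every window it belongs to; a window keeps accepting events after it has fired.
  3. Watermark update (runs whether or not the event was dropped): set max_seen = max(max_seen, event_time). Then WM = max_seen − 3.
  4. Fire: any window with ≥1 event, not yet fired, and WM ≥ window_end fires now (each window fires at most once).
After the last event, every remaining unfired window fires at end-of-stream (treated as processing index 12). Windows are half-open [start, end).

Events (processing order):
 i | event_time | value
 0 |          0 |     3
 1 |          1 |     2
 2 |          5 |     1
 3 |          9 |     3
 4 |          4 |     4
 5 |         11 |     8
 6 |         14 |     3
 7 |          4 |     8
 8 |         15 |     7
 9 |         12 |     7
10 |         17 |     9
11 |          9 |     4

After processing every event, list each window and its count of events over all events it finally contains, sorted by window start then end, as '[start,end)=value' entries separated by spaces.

i=0 t=0 v=3: → [0,4); WM=-3
i=1 t=1 v=2: → [0,5); WM=-2
i=2 t=5 v=1: → [5,9); WM=2
i=3 t=9 v=3: → [9,13); WM=6
i=4 t=4 v=4: → [0,9); WM=6
i=5 t=11 v=8: → [9,15); WM=8
i=6 t=14 v=3: → [9,18); WM=11
i=7 t=4 v=8: DROP (t<11-3); WM=11
i=8 t=15 v=7: → [9,19); WM=12
i=9 t=12 v=7: → [9,19); WM=12
i=10 t=17 v=9: → [9,21); WM=14
i=11 t=9 v=4: DROP (t<14-3); WM=14

[0,9)=4 [9,21)=6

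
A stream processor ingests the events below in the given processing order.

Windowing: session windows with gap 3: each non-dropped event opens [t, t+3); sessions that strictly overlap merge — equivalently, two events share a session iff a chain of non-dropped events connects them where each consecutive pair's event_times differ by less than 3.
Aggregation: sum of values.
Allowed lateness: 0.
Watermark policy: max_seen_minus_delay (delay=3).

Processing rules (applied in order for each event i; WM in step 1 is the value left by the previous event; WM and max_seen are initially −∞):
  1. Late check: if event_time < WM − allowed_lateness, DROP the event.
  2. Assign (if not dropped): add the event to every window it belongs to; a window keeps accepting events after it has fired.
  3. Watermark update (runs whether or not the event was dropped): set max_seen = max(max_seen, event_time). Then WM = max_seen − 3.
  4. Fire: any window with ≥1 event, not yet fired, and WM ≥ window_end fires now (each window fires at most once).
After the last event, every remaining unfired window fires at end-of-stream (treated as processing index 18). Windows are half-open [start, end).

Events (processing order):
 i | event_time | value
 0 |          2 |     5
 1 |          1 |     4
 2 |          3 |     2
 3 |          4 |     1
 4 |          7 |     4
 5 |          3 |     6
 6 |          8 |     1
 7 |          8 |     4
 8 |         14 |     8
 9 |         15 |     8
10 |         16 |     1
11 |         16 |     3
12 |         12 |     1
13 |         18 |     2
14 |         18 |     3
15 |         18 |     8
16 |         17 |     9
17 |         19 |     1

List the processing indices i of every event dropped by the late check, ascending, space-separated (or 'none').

5 12

i=0 t=2 v=5: → [2,5); WM=-1
i=1 t=1 v=4: → [1,5); WM=-1
i=2 t=3 v=2: → [1,6); WM=0
i=3 t=4 v=1: → [1,7); WM=1
i=4 t=7 v=4: → [7,10); WM=4
i=5 t=3 v=6: DROP (t<4-0); WM=4
i=6 t=8 v=1: → [7,11); WM=5
i=7 t=8 v=4: → [7,11); WM=5
i=8 t=14 v=8: → [14,17); WM=11
i=9 t=15 v=8: → [14,18); WM=12
i=10 t=16 v=1: → [14,19); WM=13
i=11 t=16 v=3: → [14,19); WM=13
i=12 t=12 v=1: DROP (t<13-0); WM=13
i=13 t=18 v=2: → [14,21); WM=15
i=14 t=18 v=3: → [14,21); WM=15
i=15 t=18 v=8: → [14,21); WM=15
i=16 t=17 v=9: → [14,21); WM=15
i=17 t=19 v=1: → [14,22); WM=16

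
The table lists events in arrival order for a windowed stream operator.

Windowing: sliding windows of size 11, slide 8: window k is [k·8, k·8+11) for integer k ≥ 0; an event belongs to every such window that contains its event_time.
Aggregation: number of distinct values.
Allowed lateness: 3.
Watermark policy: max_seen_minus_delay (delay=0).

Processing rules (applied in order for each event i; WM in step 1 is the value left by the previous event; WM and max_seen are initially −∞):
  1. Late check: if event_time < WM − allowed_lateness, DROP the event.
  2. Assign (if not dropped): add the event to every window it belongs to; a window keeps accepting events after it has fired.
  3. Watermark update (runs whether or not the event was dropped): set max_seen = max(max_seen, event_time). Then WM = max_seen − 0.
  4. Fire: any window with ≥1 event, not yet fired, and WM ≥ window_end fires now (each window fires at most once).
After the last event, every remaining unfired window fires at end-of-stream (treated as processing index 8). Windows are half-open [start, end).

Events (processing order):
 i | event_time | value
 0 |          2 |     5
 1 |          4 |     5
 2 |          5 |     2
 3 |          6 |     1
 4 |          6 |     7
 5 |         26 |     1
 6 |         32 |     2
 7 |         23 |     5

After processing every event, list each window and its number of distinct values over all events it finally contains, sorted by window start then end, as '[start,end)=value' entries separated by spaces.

i=0 t=2 v=5: → [0,11); WM=2
i=1 t=4 v=5: → [0,11); WM=4
i=2 t=5 v=2: → [0,11); WM=5
i=3 t=6 v=1: → [0,11); WM=6
i=4 t=6 v=7: → [0,11); WM=6
i=5 t=26 v=1: → [24,35),[16,27); WM=26; [0,11) fires=4
i=6 t=32 v=2: → [32,43),[24,35); WM=32; [16,27) fires=1
i=7 t=23 v=5: DROP (t<32-3); WM=32

[0,11)=4 [16,27)=1 [24,35)=2 [32,43)=1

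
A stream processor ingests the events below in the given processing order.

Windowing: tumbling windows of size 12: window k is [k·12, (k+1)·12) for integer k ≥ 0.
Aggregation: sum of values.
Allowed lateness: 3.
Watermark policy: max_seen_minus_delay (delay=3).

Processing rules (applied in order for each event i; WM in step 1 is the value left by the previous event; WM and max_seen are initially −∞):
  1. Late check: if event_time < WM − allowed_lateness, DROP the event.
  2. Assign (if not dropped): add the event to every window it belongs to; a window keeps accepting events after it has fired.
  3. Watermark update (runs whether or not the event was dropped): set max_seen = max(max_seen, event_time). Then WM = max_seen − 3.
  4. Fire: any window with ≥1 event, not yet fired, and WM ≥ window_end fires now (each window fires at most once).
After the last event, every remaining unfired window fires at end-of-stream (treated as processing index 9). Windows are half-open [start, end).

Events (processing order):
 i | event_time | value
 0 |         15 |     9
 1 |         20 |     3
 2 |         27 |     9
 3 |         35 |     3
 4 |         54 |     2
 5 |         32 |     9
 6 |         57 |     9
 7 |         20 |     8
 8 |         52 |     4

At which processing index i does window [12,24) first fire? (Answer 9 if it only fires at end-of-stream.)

i=0 t=15 v=9: → [12,24); WM=12
i=1 t=20 v=3: → [12,24); WM=17
i=2 t=27 v=9: → [24,36); WM=24; [12,24) fires=12
i=3 t=35 v=3: → [24,36); WM=32
i=4 t=54 v=2: → [48,60); WM=51; [24,36) fires=12
i=5 t=32 v=9: DROP (t<51-3); WM=51
i=6 t=57 v=9: → [48,60); WM=54
i=7 t=20 v=8: DROP (t<54-3); WM=54
i=8 t=52 v=4: → [48,60); WM=54

2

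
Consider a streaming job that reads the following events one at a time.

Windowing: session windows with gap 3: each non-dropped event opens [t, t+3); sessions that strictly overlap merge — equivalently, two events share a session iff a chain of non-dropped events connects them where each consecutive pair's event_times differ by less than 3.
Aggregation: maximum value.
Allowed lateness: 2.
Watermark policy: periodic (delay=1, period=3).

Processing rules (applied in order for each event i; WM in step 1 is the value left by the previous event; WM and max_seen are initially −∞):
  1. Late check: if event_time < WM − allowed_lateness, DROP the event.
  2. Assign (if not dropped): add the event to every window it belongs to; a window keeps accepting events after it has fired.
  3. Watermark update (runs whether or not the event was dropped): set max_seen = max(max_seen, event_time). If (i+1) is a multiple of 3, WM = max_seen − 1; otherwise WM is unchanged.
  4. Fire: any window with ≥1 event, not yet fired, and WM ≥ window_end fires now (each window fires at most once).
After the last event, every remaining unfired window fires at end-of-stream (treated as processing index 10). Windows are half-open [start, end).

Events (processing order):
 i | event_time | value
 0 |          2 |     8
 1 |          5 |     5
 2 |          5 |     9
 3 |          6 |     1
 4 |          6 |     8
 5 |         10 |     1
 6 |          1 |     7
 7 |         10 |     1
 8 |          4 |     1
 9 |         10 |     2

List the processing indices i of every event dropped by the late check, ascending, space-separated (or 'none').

6 8

i=0 t=2 v=8: → [2,5); WM=−∞
i=1 t=5 v=5: → [5,8); WM=−∞
i=2 t=5 v=9: → [5,8); WM=4
i=3 t=6 v=1: → [5,9); WM=4
i=4 t=6 v=8: → [5,9); WM=4
i=5 t=10 v=1: → [10,13); WM=9
i=6 t=1 v=7: DROP (t<9-2); WM=9
i=7 t=10 v=1: → [10,13); WM=9
i=8 t=4 v=1: DROP (t<9-2); WM=9
i=9 t=10 v=2: → [10,13); WM=9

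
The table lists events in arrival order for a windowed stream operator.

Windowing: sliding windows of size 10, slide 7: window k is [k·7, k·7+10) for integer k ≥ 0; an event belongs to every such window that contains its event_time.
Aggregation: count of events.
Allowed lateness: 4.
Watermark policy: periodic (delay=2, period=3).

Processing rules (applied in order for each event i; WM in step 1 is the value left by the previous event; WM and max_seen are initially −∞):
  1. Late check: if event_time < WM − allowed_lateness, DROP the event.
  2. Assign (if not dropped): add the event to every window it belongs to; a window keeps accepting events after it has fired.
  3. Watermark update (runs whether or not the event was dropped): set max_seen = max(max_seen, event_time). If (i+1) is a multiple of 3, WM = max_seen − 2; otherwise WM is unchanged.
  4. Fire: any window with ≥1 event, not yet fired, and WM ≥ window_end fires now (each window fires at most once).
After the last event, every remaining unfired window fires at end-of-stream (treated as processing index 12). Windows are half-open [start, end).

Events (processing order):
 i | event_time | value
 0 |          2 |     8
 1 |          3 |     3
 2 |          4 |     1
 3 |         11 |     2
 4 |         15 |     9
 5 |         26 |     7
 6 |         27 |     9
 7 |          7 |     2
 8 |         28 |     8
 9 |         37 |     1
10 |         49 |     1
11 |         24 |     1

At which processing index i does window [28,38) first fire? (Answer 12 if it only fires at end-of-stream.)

i=0 t=2 v=8: → [0,10); WM=−∞
i=1 t=3 v=3: → [0,10); WM=−∞
i=2 t=4 v=1: → [0,10); WM=2
i=3 t=11 v=2: → [7,17); WM=2
i=4 t=15 v=9: → [14,24),[7,17); WM=2
i=5 t=26 v=7: → [21,31); WM=24; [0,10) fires=3 [7,17) fires=2 [14,24) fires=1
i=6 t=27 v=9: → [21,31); WM=24
i=7 t=7 v=2: DROP (t<24-4); WM=24
i=8 t=28 v=8: → [28,38),[21,31); WM=26
i=9 t=37 v=1: → [35,45),[28,38); WM=26
i=10 t=49 v=1: → [49,59),[42,52); WM=26
i=11 t=24 v=1: → [21,31); WM=47; [21,31) fires=4 [28,38) fires=2 [35,45) fires=1

11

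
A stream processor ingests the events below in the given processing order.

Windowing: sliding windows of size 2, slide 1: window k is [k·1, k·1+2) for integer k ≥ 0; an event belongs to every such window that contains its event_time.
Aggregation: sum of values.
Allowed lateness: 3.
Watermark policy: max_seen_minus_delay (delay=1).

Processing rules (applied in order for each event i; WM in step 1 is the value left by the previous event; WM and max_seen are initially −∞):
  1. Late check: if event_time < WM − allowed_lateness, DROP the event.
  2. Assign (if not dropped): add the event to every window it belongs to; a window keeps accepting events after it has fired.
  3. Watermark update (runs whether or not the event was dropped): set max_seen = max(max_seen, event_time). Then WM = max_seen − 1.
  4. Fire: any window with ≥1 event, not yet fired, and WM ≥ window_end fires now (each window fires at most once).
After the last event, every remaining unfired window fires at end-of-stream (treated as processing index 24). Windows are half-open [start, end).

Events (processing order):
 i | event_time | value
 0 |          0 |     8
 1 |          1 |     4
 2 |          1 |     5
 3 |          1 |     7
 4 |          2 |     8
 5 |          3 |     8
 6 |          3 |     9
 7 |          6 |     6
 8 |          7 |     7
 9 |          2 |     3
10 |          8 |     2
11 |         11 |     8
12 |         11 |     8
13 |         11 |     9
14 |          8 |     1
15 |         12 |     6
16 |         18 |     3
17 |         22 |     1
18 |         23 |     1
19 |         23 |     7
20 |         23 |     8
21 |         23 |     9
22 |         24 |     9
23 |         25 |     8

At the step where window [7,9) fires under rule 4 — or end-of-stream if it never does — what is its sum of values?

9

i=0 t=0 v=8: → [0,2); WM=-1
i=1 t=1 v=4: → [1,3),[0,2); WM=0
i=2 t=1 v=5: → [1,3),[0,2); WM=0
i=3 t=1 v=7: → [1,3),[0,2); WM=0
i=4 t=2 v=8: → [2,4),[1,3); WM=1
i=5 t=3 v=8: → [3,5),[2,4); WM=2; [0,2) fires=24
i=6 t=3 v=9: → [3,5),[2,4); WM=2
i=7 t=6 v=6: → [6,8),[5,7); WM=5; [1,3) fires=24 [2,4) fires=25 [3,5) fires=17
i=8 t=7 v=7: → [7,9),[6,8); WM=6
i=9 t=2 v=3: DROP (t<6-3); WM=6
i=10 t=8 v=2: → [8,10),[7,9); WM=7; [5,7) fires=6
i=11 t=11 v=8: → [11,13),[10,12); WM=10; [6,8) fires=13 [7,9) fires=9 [8,10) fires=2
i=12 t=11 v=8: → [11,13),[10,12); WM=10
i=13 t=11 v=9: → [11,13),[10,12); WM=10
i=14 t=8 v=1: → [8,10),[7,9); WM=10
i=15 t=12 v=6: → [12,14),[11,13); WM=11
i=16 t=18 v=3: → [18,20),[17,19); WM=17; [10,12) fires=25 [11,13) fires=31 [12,14) fires=6
i=17 t=22 v=1: → [22,24),[21,23); WM=21; [17,19) fires=3 [18,20) fires=3
i=18 t=23 v=1: → [23,25),[22,24); WM=22
i=19 t=23 v=7: → [23,25),[22,24); WM=22
i=20 t=23 v=8: → [23,25),[22,24); WM=22
i=21 t=23 v=9: → [23,25),[22,24); WM=22
i=22 t=24 v=9: → [24,26),[23,25); WM=23; [21,23) fires=1
i=23 t=25 v=8: → [25,27),[24,26); WM=24; [22,24) fires=26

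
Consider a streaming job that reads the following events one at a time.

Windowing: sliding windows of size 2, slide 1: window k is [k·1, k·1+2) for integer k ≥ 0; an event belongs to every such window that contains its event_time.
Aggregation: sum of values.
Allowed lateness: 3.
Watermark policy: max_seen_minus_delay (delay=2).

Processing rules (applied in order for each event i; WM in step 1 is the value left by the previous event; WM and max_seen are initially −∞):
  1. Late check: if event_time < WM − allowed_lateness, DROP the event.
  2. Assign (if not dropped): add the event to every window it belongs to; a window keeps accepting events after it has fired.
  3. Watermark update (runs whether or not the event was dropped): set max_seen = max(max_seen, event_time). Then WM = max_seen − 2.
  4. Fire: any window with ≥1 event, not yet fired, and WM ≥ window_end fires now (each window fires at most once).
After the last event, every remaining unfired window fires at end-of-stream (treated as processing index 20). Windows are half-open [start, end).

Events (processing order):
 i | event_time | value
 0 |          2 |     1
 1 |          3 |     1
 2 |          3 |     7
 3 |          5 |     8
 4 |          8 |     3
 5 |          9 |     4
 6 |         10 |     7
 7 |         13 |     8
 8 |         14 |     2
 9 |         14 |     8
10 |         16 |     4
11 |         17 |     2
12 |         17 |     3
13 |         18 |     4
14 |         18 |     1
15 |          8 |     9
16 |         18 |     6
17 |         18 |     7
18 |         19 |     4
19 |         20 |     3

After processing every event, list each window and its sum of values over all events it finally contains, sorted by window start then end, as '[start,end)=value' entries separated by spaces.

i=0 t=2 v=1: → [2,4),[1,3); WM=0
i=1 t=3 v=1: → [3,5),[2,4); WM=1
i=2 t=3 v=7: → [3,5),[2,4); WM=1
i=3 t=5 v=8: → [5,7),[4,6); WM=3; [1,3) fires=1
i=4 t=8 v=3: → [8,10),[7,9); WM=6; [2,4) fires=9 [3,5) fires=8 [4,6) fires=8
i=5 t=9 v=4: → [9,11),[8,10); WM=7; [5,7) fires=8
i=6 t=10 v=7: → [10,12),[9,11); WM=8
i=7 t=13 v=8: → [13,15),[12,14); WM=11; [7,9) fires=3 [8,10) fires=7 [9,11) fires=11
i=8 t=14 v=2: → [14,16),[13,15); WM=12; [10,12) fires=7
i=9 t=14 v=8: → [14,16),[13,15); WM=12
i=10 t=16 v=4: → [16,18),[15,17); WM=14; [12,14) fires=8
i=11 t=17 v=2: → [17,19),[16,18); WM=15; [13,15) fires=18
i=12 t=17 v=3: → [17,19),[16,18); WM=15
i=13 t=18 v=4: → [18,20),[17,19); WM=16; [14,16) fires=10
i=14 t=18 v=1: → [18,20),[17,19); WM=16
i=15 t=8 v=9: DROP (t<16-3); WM=16
i=16 t=18 v=6: → [18,20),[17,19); WM=16
i=17 t=18 v=7: → [18,20),[17,19); WM=16
i=18 t=19 v=4: → [19,21),[18,20); WM=17; [15,17) fires=4
i=19 t=20 v=3: → [20,22),[19,21); WM=18; [16,18) fires=9

[1,3)=1 [2,4)=9 [3,5)=8 [4,6)=8 [5,7)=8 [7,9)=3 [8,10)=7 [9,11)=11 [10,12)=7 [12,14)=8 [13,15)=18 [14,16)=10 [15,17)=4 [16,18)=9 [17,19)=23 [18,20)=22 [19,21)=7 [20,22)=3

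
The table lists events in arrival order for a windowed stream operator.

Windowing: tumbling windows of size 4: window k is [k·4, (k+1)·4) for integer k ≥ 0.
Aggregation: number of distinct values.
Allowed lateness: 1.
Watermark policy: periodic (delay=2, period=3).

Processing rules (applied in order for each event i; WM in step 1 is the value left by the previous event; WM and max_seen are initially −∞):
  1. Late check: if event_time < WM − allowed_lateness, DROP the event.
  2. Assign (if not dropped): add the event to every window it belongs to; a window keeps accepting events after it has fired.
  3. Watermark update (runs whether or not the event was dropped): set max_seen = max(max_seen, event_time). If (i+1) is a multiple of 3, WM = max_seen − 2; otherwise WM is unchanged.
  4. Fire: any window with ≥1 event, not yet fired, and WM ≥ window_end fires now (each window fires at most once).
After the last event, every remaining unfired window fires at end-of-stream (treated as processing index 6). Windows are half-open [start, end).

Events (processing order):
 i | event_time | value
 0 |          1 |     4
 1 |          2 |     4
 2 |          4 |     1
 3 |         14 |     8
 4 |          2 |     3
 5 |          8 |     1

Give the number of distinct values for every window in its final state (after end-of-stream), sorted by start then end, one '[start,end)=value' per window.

i=0 t=1 v=4: → [0,4); WM=−∞
i=1 t=2 v=4: → [0,4); WM=−∞
i=2 t=4 v=1: → [4,8); WM=2
i=3 t=14 v=8: → [12,16); WM=2
i=4 t=2 v=3: → [0,4); WM=2
i=5 t=8 v=1: → [8,12); WM=12; [0,4) fires=2 [4,8) fires=1 [8,12) fires=1

[0,4)=2 [4,8)=1 [8,12)=1 [12,16)=1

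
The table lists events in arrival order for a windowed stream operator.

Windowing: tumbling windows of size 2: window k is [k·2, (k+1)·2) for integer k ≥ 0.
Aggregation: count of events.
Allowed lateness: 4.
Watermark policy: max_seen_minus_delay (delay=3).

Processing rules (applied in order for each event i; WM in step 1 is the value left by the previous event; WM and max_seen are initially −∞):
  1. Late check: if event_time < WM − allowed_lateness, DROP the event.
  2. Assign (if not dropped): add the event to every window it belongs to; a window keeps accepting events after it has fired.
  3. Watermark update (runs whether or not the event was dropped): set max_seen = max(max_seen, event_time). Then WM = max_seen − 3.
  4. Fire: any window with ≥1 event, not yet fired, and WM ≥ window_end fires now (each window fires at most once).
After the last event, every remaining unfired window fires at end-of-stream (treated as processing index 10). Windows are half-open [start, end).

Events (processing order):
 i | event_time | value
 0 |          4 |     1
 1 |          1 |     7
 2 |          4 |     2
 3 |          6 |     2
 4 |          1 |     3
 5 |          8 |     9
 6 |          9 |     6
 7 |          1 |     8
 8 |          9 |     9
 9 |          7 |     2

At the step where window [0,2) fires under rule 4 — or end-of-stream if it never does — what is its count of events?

i=0 t=4 v=1: → [4,6); WM=1
i=1 t=1 v=7: → [0,2); WM=1
i=2 t=4 v=2: → [4,6); WM=1
i=3 t=6 v=2: → [6,8); WM=3; [0,2) fires=1
i=4 t=1 v=3: → [0,2); WM=3
i=5 t=8 v=9: → [8,10); WM=5
i=6 t=9 v=6: → [8,10); WM=6; [4,6) fires=2
i=7 t=1 v=8: DROP (t<6-4); WM=6
i=8 t=9 v=9: → [8,10); WM=6
i=9 t=7 v=2: → [6,8); WM=6

1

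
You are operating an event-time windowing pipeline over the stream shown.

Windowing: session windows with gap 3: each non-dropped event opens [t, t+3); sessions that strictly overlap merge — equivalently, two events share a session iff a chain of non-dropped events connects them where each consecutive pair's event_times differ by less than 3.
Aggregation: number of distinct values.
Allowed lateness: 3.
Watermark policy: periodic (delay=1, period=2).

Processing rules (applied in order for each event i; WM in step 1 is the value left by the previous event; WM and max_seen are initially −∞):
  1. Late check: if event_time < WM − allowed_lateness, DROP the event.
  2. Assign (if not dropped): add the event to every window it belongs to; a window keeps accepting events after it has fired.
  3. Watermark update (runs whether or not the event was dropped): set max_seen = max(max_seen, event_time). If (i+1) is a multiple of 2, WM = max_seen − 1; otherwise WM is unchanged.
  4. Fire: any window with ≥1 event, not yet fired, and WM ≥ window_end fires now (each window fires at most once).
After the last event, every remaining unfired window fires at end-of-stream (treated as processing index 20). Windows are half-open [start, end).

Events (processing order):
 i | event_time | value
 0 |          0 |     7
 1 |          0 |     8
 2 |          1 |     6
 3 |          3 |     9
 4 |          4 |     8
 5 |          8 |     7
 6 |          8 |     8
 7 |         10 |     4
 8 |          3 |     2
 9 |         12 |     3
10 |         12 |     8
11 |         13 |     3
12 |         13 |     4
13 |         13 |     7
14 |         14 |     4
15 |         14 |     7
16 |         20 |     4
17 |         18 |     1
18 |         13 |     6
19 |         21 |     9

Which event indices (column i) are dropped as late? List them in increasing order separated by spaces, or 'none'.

i=0 t=0 v=7: → [0,3); WM=−∞
i=1 t=0 v=8: → [0,3); WM=-1
i=2 t=1 v=6: → [0,4); WM=-1
i=3 t=3 v=9: → [0,6); WM=2
i=4 t=4 v=8: → [0,7); WM=2
i=5 t=8 v=7: → [8,11); WM=7
i=6 t=8 v=8: → [8,11); WM=7
i=7 t=10 v=4: → [8,13); WM=9
i=8 t=3 v=2: DROP (t<9-3); WM=9
i=9 t=12 v=3: → [8,15); WM=11
i=10 t=12 v=8: → [8,15); WM=11
i=11 t=13 v=3: → [8,16); WM=12
i=12 t=13 v=4: → [8,16); WM=12
i=13 t=13 v=7: → [8,16); WM=12
i=14 t=14 v=4: → [8,17); WM=12
i=15 t=14 v=7: → [8,17); WM=13
i=16 t=20 v=4: → [20,23); WM=13
i=17 t=18 v=1: → [18,23); WM=19
i=18 t=13 v=6: DROP (t<19-3); WM=19
i=19 t=21 v=9: → [18,24); WM=20

8 18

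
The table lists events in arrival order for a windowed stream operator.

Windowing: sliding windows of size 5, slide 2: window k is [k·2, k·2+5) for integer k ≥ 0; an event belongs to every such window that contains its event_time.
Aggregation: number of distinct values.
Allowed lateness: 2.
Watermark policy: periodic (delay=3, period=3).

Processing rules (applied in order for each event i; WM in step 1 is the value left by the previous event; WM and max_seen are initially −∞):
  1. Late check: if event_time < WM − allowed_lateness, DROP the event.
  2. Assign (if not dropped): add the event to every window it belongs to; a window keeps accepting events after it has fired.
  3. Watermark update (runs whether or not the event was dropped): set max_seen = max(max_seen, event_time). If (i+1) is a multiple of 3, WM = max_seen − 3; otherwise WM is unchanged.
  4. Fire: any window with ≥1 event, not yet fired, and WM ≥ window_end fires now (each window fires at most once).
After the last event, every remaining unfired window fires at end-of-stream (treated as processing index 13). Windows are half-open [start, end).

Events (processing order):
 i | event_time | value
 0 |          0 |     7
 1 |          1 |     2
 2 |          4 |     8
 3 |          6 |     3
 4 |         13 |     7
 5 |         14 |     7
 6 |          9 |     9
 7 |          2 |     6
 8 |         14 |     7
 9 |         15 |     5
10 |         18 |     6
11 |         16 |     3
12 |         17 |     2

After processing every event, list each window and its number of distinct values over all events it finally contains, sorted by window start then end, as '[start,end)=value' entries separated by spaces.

i=0 t=0 v=7: → [0,5); WM=−∞
i=1 t=1 v=2: → [0,5); WM=−∞
i=2 t=4 v=8: → [4,9),[2,7),[0,5); WM=1
i=3 t=6 v=3: → [6,11),[4,9),[2,7); WM=1
i=4 t=13 v=7: → [12,17),[10,15); WM=1
i=5 t=14 v=7: → [14,19),[12,17),[10,15); WM=11; [0,5) fires=3 [2,7) fires=2 [4,9) fires=2 [6,11) fires=1
i=6 t=9 v=9: → [8,13),[6,11); WM=11
i=7 t=2 v=6: DROP (t<11-2); WM=11
i=8 t=14 v=7: → [14,19),[12,17),[10,15); WM=11
i=9 t=15 v=5: → [14,19),[12,17); WM=11
i=10 t=18 v=6: → [18,23),[16,21),[14,19); WM=11
i=11 t=16 v=3: → [16,21),[14,19),[12,17); WM=15; [8,13) fires=1 [10,15) fires=1
i=12 t=17 v=2: → [16,21),[14,19); WM=15

[0,5)=3 [2,7)=2 [4,9)=2 [6,11)=2 [8,13)=1 [10,15)=1 [12,17)=3 [14,19)=5 [16,21)=3 [18,23)=1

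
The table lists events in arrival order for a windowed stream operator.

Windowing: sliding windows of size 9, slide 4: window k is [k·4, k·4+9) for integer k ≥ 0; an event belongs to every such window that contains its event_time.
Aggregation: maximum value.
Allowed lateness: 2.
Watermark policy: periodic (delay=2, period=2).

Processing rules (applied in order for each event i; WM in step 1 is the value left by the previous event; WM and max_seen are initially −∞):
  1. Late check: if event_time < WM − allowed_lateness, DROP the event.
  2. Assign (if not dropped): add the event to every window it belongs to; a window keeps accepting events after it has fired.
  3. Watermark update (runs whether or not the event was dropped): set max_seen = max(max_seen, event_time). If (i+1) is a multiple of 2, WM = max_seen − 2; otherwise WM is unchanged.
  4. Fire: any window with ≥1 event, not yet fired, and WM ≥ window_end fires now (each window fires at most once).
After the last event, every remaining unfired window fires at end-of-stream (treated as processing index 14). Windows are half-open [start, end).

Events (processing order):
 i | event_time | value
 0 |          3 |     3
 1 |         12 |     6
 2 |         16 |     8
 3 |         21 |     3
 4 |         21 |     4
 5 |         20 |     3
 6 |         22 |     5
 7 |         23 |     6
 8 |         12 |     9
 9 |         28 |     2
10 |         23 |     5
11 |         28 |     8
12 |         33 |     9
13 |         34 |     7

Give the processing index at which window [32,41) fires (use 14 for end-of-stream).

14

i=0 t=3 v=3: → [0,9); WM=−∞
i=1 t=12 v=6: → [12,21),[8,17),[4,13); WM=10; [0,9) fires=3
i=2 t=16 v=8: → [16,25),[12,21),[8,17); WM=10
i=3 t=21 v=3: → [20,29),[16,25); WM=19; [4,13) fires=6 [8,17) fires=8
i=4 t=21 v=4: → [20,29),[16,25); WM=19
i=5 t=20 v=3: → [20,29),[16,25),[12,21); WM=19
i=6 t=22 v=5: → [20,29),[16,25); WM=19
i=7 t=23 v=6: → [20,29),[16,25); WM=21; [12,21) fires=8
i=8 t=12 v=9: DROP (t<21-2); WM=21
i=9 t=28 v=2: → [28,37),[24,33),[20,29); WM=26; [16,25) fires=8
i=10 t=23 v=5: DROP (t<26-2); WM=26
i=11 t=28 v=8: → [28,37),[24,33),[20,29); WM=26
i=12 t=33 v=9: → [32,41),[28,37); WM=26
i=13 t=34 v=7: → [32,41),[28,37); WM=32; [20,29) fires=8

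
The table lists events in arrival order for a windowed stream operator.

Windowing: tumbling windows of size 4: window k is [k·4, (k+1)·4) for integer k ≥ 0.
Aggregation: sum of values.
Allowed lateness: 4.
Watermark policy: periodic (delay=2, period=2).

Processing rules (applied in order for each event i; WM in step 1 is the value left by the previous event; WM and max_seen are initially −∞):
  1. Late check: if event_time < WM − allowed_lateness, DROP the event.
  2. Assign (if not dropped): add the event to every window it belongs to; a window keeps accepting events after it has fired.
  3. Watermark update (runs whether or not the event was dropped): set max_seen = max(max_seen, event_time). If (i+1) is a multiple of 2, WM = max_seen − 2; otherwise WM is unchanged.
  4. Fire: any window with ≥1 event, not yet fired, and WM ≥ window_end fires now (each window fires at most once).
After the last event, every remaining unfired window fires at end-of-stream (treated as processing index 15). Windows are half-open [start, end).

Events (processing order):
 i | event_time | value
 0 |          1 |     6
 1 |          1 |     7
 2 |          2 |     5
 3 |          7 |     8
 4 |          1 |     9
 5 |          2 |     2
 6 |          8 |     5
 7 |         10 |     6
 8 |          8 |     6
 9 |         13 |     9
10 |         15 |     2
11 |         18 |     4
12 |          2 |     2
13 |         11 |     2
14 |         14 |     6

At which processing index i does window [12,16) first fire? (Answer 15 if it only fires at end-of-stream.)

11

i=0 t=1 v=6: → [0,4); WM=−∞
i=1 t=1 v=7: → [0,4); WM=-1
i=2 t=2 v=5: → [0,4); WM=-1
i=3 t=7 v=8: → [4,8); WM=5; [0,4) fires=18
i=4 t=1 v=9: → [0,4); WM=5
i=5 t=2 v=2: → [0,4); WM=5
i=6 t=8 v=5: → [8,12); WM=5
i=7 t=10 v=6: → [8,12); WM=8; [4,8) fires=8
i=8 t=8 v=6: → [8,12); WM=8
i=9 t=13 v=9: → [12,16); WM=11
i=10 t=15 v=2: → [12,16); WM=11
i=11 t=18 v=4: → [16,20); WM=16; [8,12) fires=17 [12,16) fires=11
i=12 t=2 v=2: DROP (t<16-4); WM=16
i=13 t=11 v=2: DROP (t<16-4); WM=16
i=14 t=14 v=6: → [12,16); WM=16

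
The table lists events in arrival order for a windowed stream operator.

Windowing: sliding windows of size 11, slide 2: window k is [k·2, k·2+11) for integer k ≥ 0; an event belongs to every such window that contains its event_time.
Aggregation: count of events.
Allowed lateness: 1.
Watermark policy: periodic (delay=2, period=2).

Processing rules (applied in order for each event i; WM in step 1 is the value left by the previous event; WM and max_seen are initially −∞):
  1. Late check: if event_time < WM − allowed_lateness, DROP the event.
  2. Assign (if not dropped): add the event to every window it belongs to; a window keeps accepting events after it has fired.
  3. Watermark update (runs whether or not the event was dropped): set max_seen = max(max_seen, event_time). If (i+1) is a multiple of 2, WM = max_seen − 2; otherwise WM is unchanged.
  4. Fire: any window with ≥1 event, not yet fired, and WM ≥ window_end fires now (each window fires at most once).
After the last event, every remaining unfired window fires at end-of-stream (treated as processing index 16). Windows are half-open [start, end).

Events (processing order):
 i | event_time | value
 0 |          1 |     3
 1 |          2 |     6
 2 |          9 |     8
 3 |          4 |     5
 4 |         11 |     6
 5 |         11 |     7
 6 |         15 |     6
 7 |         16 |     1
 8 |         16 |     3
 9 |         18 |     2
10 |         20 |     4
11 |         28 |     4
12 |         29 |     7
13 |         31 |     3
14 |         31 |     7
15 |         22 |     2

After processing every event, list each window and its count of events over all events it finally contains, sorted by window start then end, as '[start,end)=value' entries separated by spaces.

[0,11)=4 [2,13)=5 [4,15)=4 [6,17)=6 [8,19)=7 [10,21)=7 [12,23)=5 [14,25)=5 [16,27)=4 [18,29)=3 [20,31)=3 [22,33)=4 [24,35)=4 [26,37)=4 [28,39)=4 [30,41)=2

i=0 t=1 v=3: → [0,11); WM=−∞
i=1 t=2 v=6: → [2,13),[0,11); WM=0
i=2 t=9 v=8: → [8,19),[6,17),[4,15),[2,13),[0,11); WM=0
i=3 t=4 v=5: → [4,15),[2,13),[0,11); WM=7
i=4 t=11 v=6: → [10,21),[8,19),[6,17),[4,15),[2,13); WM=7
i=5 t=11 v=7: → [10,21),[8,19),[6,17),[4,15),[2,13); WM=9
i=6 t=15 v=6: → [14,25),[12,23),[10,21),[8,19),[6,17); WM=9
i=7 t=16 v=1: → [16,27),[14,25),[12,23),[10,21),[8,19),[6,17); WM=14; [0,11) fires=4 [2,13) fires=5
i=8 t=16 v=3: → [16,27),[14,25),[12,23),[10,21),[8,19),[6,17); WM=14
i=9 t=18 v=2: → [18,29),[16,27),[14,25),[12,23),[10,21),[8,19); WM=16; [4,15) fires=4
i=10 t=20 v=4: → [20,31),[18,29),[16,27),[14,25),[12,23),[10,21); WM=16
i=11 t=28 v=4: → [28,39),[26,37),[24,35),[22,33),[20,31),[18,29); WM=26; [6,17) fires=6 [8,19) fires=7 [10,21) fires=7 [12,23) fires=5 [14,25) fires=5
i=12 t=29 v=7: → [28,39),[26,37),[24,35),[22,33),[20,31); WM=26
i=13 t=31 v=3: → [30,41),[28,39),[26,37),[24,35),[22,33); WM=29; [16,27) fires=4 [18,29) fires=3
i=14 t=31 v=7: → [30,41),[28,39),[26,37),[24,35),[22,33); WM=29
i=15 t=22 v=2: DROP (t<29-1); WM=29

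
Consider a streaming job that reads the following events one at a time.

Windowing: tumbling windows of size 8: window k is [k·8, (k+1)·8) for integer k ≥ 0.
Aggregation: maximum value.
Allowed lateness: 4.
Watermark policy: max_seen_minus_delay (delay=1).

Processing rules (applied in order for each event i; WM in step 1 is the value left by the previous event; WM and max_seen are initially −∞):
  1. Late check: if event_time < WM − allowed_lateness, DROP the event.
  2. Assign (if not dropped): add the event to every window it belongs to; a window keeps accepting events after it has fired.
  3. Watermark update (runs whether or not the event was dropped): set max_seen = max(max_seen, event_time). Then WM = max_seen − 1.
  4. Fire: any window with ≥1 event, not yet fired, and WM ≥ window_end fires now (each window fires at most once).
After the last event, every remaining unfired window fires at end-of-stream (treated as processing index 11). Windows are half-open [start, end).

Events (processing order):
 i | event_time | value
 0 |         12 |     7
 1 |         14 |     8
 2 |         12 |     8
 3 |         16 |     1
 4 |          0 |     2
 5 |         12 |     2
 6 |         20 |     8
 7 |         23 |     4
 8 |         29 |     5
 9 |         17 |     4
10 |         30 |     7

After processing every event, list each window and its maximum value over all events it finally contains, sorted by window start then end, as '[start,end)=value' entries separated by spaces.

i=0 t=12 v=7: → [8,16); WM=11
i=1 t=14 v=8: → [8,16); WM=13
i=2 t=12 v=8: → [8,16); WM=13
i=3 t=16 v=1: → [16,24); WM=15
i=4 t=0 v=2: DROP (t<15-4); WM=15
i=5 t=12 v=2: → [8,16); WM=15
i=6 t=20 v=8: → [16,24); WM=19; [8,16) fires=8
i=7 t=23 v=4: → [16,24); WM=22
i=8 t=29 v=5: → [24,32); WM=28; [16,24) fires=8
i=9 t=17 v=4: DROP (t<28-4); WM=28
i=10 t=30 v=7: → [24,32); WM=29

[8,16)=8 [16,24)=8 [24,32)=7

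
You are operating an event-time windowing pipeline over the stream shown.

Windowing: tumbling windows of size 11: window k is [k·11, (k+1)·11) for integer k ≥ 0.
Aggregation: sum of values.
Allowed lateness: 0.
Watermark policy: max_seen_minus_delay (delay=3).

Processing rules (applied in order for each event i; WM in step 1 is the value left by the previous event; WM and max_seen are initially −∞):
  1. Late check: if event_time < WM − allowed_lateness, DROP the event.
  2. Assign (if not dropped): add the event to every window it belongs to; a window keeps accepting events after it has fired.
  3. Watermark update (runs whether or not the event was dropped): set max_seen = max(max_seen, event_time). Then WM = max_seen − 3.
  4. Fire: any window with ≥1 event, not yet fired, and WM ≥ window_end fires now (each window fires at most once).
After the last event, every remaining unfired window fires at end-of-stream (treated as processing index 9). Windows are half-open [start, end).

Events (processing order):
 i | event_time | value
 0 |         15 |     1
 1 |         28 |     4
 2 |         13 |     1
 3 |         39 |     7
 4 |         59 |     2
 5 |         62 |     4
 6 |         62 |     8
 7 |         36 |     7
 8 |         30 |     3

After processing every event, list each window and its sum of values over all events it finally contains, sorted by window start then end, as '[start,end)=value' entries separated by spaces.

i=0 t=15 v=1: → [11,22); WM=12
i=1 t=28 v=4: → [22,33); WM=25; [11,22) fires=1
i=2 t=13 v=1: DROP (t<25-0); WM=25
i=3 t=39 v=7: → [33,44); WM=36; [22,33) fires=4
i=4 t=59 v=2: → [55,66); WM=56; [33,44) fires=7
i=5 t=62 v=4: → [55,66); WM=59
i=6 t=62 v=8: → [55,66); WM=59
i=7 t=36 v=7: DROP (t<59-0); WM=59
i=8 t=30 v=3: DROP (t<59-0); WM=59

[11,22)=1 [22,33)=4 [33,44)=7 [55,66)=14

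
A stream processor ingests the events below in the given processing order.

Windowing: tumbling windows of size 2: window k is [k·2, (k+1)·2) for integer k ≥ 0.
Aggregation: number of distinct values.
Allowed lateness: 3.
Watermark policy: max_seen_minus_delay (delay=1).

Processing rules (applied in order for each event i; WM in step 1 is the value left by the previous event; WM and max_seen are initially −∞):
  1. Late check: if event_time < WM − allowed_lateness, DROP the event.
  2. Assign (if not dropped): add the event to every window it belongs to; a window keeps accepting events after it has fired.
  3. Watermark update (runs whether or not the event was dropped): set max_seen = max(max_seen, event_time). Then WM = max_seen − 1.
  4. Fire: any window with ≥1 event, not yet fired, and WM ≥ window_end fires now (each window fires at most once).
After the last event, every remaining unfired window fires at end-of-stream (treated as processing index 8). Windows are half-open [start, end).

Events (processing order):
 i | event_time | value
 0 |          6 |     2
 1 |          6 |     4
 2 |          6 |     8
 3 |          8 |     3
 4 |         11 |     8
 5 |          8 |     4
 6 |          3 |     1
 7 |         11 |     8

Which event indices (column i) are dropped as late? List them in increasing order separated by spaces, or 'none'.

6

i=0 t=6 v=2: → [6,8); WM=5
i=1 t=6 v=4: → [6,8); WM=5
i=2 t=6 v=8: → [6,8); WM=5
i=3 t=8 v=3: → [8,10); WM=7
i=4 t=11 v=8: → [10,12); WM=10; [6,8) fires=3 [8,10) fires=1
i=5 t=8 v=4: → [8,10); WM=10
i=6 t=3 v=1: DROP (t<10-3); WM=10
i=7 t=11 v=8: → [10,12); WM=10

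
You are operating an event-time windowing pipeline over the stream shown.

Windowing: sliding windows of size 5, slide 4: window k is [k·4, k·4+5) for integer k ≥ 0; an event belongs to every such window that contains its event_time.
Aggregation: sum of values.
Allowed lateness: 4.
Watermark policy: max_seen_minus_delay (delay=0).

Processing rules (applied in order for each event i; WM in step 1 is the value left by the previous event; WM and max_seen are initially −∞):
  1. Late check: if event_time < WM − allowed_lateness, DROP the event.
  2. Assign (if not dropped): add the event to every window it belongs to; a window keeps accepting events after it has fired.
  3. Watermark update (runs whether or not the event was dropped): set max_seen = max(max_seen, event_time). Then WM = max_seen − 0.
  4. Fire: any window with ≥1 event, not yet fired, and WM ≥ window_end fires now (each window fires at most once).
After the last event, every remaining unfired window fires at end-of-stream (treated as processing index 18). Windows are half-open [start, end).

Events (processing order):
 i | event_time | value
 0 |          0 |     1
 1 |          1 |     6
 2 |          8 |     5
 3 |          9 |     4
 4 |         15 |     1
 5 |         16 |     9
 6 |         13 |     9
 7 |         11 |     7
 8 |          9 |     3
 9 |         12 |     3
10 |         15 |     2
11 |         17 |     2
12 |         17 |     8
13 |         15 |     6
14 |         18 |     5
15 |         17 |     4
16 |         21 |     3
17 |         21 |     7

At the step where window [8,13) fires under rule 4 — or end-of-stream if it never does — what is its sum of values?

9

i=0 t=0 v=1: → [0,5); WM=0
i=1 t=1 v=6: → [0,5); WM=1
i=2 t=8 v=5: → [8,13),[4,9); WM=8; [0,5) fires=7
i=3 t=9 v=4: → [8,13); WM=9; [4,9) fires=5
i=4 t=15 v=1: → [12,17); WM=15; [8,13) fires=9
i=5 t=16 v=9: → [16,21),[12,17); WM=16
i=6 t=13 v=9: → [12,17); WM=16
i=7 t=11 v=7: DROP (t<16-4); WM=16
i=8 t=9 v=3: DROP (t<16-4); WM=16
i=9 t=12 v=3: → [12,17),[8,13); WM=16
i=10 t=15 v=2: → [12,17); WM=16
i=11 t=17 v=2: → [16,21); WM=17; [12,17) fires=24
i=12 t=17 v=8: → [16,21); WM=17
i=13 t=15 v=6: → [12,17); WM=17
i=14 t=18 v=5: → [16,21); WM=18
i=15 t=17 v=4: → [16,21); WM=18
i=16 t=21 v=3: → [20,25); WM=21; [16,21) fires=28
i=17 t=21 v=7: → [20,25); WM=21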